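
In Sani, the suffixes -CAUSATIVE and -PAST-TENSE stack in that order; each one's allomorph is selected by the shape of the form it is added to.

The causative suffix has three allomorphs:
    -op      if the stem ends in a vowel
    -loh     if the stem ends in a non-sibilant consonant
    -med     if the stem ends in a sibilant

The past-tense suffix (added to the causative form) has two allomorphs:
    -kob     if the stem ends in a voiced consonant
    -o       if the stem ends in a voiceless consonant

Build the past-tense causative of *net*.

netloho

Since the final sound of *net* is /t/ (a non-sibilant consonant), it takes -loh, giving *netloh*.
Since the final consonant of the causative form *netloh* is /h/ (voiceless), it takes -o, giving *netloho*.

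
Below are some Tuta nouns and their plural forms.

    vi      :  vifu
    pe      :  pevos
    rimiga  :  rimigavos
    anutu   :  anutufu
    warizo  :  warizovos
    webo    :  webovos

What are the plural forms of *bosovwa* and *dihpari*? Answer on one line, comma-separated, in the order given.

bosovwavos, dihparifu

Looking at the last vowel of each stem: -fu when the last vowel of the stem is a high vowel (*vi*, *anutu*); -vos when the last vowel of the stem is a non-high vowel (*pe*, *rimiga*, *warizo*, *webo*).
Since the last vowel of *bosovwa* is /a/ (a non-high vowel), it takes -vos, giving *bosovwavos*.
*dihpari*: last vowel = /i/, a high vowel → -fu → *dihparifu*.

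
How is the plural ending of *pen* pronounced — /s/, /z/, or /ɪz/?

/z/

The stem *pen* ends in a voiced non-sibilant sound.
The plural suffix surfaces as /ɪz/ after sibilants, /s/ after other voiceless consonants, and /z/ after other voiced sounds.
So the plural -s on *pen* is pronounced /z/.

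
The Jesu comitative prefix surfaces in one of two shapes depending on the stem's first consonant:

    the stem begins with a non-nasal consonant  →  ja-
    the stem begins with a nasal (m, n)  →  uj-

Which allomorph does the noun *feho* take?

ja-

Since the first consonant of *feho* is /f/ (non-nasal), it takes ja-.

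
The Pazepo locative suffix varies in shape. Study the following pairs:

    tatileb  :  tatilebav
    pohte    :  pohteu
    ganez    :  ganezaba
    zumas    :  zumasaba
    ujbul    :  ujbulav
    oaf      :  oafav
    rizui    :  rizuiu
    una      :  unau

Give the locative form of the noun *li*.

liu

The suffix is conditioned by the final sound: -aba when the stem ends in a sibilant (*ganez*, *zumas*); -av when the stem ends in a non-sibilant consonant (*tatileb*, *ujbul*, *oaf*); -u when the stem ends in a vowel (*pohte*, *rizui*, *una*).
*li*: final sound = /i/, a vowel → -u → *liu*.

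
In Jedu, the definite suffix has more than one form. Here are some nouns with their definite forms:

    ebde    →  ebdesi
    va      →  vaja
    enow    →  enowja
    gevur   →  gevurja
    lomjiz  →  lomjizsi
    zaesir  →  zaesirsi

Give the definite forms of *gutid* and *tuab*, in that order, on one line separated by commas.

Looking at the last vowel of each stem: -si when the last vowel of the stem is a front vowel (*ebde*, *lomjiz*, *zaesir*); -ja when the last vowel of the stem is a back vowel (*va*, *enow*, *gevur*).
The last vowel of *gutid* is /i/, which is a front vowel, so the suffix is -si, giving *gutidsi*.
Since the last vowel of *tuab* is /a/ (a back vowel), it takes -ja, giving *tuabja*.

gutidsi, tuabja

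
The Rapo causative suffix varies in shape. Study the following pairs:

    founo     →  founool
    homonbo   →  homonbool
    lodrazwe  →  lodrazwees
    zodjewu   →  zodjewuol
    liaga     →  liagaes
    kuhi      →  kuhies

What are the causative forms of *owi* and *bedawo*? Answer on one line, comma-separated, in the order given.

owies, bedawool

The suffix is conditioned by the last vowel: -ol when the last vowel of the stem is a rounded vowel (*founo*, *homonbo*, *zodjewu*); -es when the last vowel of the stem is an unrounded vowel (*lodrazwe*, *liaga*, *kuhi*).
The last vowel of *owi* is /i/, which is an unrounded vowel, so the suffix is -es, giving *owies*.
Since the last vowel of *bedawo* is /o/ (a rounded vowel), it takes -ol, giving *bedawool*.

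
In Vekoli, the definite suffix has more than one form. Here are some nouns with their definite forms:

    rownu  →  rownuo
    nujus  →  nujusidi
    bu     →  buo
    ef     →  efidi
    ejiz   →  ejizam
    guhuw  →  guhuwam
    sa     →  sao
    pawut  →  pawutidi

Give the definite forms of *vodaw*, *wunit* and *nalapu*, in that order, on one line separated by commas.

vodawam, wunitidi, nalapuo

The pattern is voicing of the final sound: -idi when the stem ends in a voiceless consonant (*nujus*, *ef*, *pawut*); -am when the stem ends in a voiced consonant (*ejiz*, *guhuw*); -o when the stem ends in a vowel (*rownu*, *bu*, *sa*).
The final sound of *vodaw* is /w/, which is a voiced consonant, so the suffix is -am, giving *vodawam*.
Since the final sound of *wunit* is /t/ (a voiceless consonant), it takes -idi, giving *wunitidi*.
Since the final sound of *nalapu* is /u/ (a vowel), it takes -o, giving *nalapuo*.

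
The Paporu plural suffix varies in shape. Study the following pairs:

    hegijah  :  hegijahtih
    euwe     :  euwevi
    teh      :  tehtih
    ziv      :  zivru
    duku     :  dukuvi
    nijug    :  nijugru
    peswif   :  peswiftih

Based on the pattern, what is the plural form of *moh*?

The alternation tracks the final sound of the stem — -tih when the stem ends in a voiceless consonant (*hegijah*, *teh*, *peswif*); -ru when the stem ends in a voiced consonant (*ziv*, *nijug*); -vi when the stem ends in a vowel (*euwe*, *duku*).
*moh*: final sound = /h/, a voiceless consonant → -tih → *mohtih*.

mohtih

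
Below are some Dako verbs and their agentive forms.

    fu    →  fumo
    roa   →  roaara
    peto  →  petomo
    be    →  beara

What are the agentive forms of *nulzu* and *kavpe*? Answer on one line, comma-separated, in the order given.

The pattern is rounding harmony: -mo when the last vowel of the stem is a rounded vowel (*fu*, *peto*); -ara when the last vowel of the stem is an unrounded vowel (*roa*, *be*).
Since the last vowel of *nulzu* is /u/ (a rounded vowel), it takes -mo, giving *nulzumo*.
Since the last vowel of *kavpe* is /e/ (an unrounded vowel), it takes -ara, giving *kavpeara*.

nulzumo, kavpeara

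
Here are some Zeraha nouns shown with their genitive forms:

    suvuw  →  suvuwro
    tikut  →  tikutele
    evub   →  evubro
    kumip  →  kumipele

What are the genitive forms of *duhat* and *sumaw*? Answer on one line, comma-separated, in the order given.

duhatele, sumawro

The alternation tracks the final consonant of the stem — -ele when the stem ends in a voiceless consonant (*tikut*, *kumip*); -ro when the stem ends in a voiced consonant (*suvuw*, *evub*).
*duhat*: final consonant = /t/, voiceless → -ele → *duhatele*.
Since the final consonant of *sumaw* is /w/ (voiced), it takes -ro, giving *sumawro*.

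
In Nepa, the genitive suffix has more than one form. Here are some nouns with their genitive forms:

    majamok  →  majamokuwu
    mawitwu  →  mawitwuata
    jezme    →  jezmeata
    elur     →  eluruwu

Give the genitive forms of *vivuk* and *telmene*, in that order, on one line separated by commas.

vivukuwu, telmeneata

The pattern is consonant vs. vowel: -uwu when the stem ends in a consonant (*majamok*, *elur*); -ata when the stem ends in a vowel (*mawitwu*, *jezme*).
*vivuk* — final sound /k/ (a consonant) → -uwu → *vivukuwu*.
The final sound of *telmene* is /e/, which is a vowel, so the suffix is -ata, giving *telmeneata*.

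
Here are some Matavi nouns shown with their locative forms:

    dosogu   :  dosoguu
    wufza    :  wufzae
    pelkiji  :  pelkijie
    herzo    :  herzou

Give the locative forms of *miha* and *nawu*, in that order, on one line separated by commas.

mihae, nawuu

The alternation tracks the last vowel of the stem — -u when the last vowel of the stem is a rounded vowel (*dosogu*, *herzo*); -e when the last vowel of the stem is an unrounded vowel (*wufza*, *pelkiji*).
The last vowel of *miha* is /a/, which is an unrounded vowel, so the suffix is -e, giving *mihae*.
Since the last vowel of *nawu* is /u/ (a rounded vowel), it takes -u, giving *nawuu*.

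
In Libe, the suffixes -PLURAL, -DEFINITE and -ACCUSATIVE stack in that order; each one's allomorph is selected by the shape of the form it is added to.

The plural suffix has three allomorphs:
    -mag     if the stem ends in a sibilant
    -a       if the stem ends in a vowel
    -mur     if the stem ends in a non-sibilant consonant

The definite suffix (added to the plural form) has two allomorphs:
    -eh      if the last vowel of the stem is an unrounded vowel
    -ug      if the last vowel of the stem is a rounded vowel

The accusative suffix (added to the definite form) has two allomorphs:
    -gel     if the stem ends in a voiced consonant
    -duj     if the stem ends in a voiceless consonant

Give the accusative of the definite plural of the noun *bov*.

Since the final sound of *bov* is /v/ (a non-sibilant consonant), it takes -mur, giving *bovmur*.
The plural form *bovmur*: last vowel = /u/, a rounded vowel → -ug → *bovmurug*.
The definite form *bovmurug*: final consonant = /g/, voiced → -gel → *bovmuruggel*.

bovmuruggel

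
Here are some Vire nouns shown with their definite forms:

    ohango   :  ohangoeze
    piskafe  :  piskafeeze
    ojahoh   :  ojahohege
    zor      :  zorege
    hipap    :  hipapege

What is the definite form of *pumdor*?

Looking at the final sound of each stem: -ege when the stem ends in a consonant (*ojahoh*, *zor*, *hipap*); -eze when the stem ends in a vowel (*ohango*, *piskafe*).
*pumdor* — final sound /r/ (a consonant) → -ege → *pumdorege*.

pumdorege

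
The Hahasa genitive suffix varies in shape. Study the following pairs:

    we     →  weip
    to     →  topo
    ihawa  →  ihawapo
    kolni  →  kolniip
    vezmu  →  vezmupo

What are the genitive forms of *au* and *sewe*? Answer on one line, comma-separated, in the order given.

aupo, seweip

Looking at the last vowel of each stem: -ip when the last vowel of the stem is a front vowel (*we*, *kolni*); -po when the last vowel of the stem is a back vowel (*to*, *ihawa*, *vezmu*).
*au*: last vowel = /u/, a back vowel → -po → *aupo*.
*sewe* — last vowel /e/ (a front vowel) → -ip → *seweip*.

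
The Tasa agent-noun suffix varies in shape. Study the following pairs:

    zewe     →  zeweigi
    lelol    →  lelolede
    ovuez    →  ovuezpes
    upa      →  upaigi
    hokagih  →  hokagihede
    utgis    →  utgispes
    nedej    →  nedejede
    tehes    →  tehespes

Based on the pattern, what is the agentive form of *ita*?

The alternation tracks the final sound of the stem — -pes when the stem ends in a sibilant (*ovuez*, *utgis*, *tehes*); -ede when the stem ends in a non-sibilant consonant (*lelol*, *hokagih*, *nedej*); -igi when the stem ends in a vowel (*zewe*, *upa*).
*ita* — final sound /a/ (a vowel) → -igi → *itaigi*.

itaigi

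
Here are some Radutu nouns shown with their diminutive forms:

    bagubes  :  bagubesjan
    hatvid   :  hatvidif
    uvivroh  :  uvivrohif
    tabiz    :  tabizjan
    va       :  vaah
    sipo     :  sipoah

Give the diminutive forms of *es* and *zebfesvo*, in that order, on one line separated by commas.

Looking at the final sound of each stem: -jan when the stem ends in a sibilant (*bagubes*, *tabiz*); -if when the stem ends in a non-sibilant consonant (*hatvid*, *uvivroh*); -ah when the stem ends in a vowel (*va*, *sipo*).
The final sound of *es* is /s/, which is a sibilant, so the suffix is -jan, giving *esjan*.
The final sound of *zebfesvo* is /o/, which is a vowel, so the suffix is -ah, giving *zebfesvoah*.

esjan, zebfesvoah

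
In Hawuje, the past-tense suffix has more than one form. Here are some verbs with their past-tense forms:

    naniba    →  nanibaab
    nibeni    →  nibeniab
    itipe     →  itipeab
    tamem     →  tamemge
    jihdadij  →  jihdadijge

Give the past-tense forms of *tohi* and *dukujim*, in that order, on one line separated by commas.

The alternation tracks the final sound of the stem — -ge when the stem ends in a consonant (*tamem*, *jihdadij*); -ab when the stem ends in a vowel (*naniba*, *nibeni*, *itipe*).
*tohi* — final sound /i/ (a vowel) → -ab → *tohiab*.
*dukujim* — final sound /m/ (a consonant) → -ge → *dukujimge*.

tohiab, dukujimge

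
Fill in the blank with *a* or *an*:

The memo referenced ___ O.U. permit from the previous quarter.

an

The indefinite article is chosen by the initial *sound* of the following word, not its spelling.
The initialism *O.U.* is read letter by letter; the first letter, O, is pronounced /oʊ/, which begins with a vowel sound.
So the article is *an*: The memo referenced an O.U. permit from the previous quarter.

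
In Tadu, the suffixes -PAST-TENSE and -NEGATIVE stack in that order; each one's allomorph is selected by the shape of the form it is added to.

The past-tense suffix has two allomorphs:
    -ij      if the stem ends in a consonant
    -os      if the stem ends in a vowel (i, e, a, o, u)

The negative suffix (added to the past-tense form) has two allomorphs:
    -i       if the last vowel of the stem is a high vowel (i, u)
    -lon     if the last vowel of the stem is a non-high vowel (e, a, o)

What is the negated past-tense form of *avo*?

avooslon

The final sound of *avo* is /o/, which is a vowel, so the past-tense suffix is -os, giving *avoos*.
The last vowel of the past-tense form *avoos* is /o/, which is a non-high vowel, so the negative suffix is -lon, giving *avooslon*.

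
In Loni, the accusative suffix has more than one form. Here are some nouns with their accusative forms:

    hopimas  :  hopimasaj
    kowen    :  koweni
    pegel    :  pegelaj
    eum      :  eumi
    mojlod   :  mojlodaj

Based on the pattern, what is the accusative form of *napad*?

The pattern is nasality of the final consonant: -i when the stem ends in a nasal (*kowen*, *eum*); -aj when the stem ends in a non-nasal consonant (*hopimas*, *pegel*, *mojlod*).
The final consonant of *napad* is /d/, which is non-nasal, so the suffix is -aj, giving *napadaj*.

napadaj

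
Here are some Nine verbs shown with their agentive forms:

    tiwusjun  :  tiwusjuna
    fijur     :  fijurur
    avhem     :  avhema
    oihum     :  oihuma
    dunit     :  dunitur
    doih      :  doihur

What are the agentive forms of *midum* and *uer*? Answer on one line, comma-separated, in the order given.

Looking at the final consonant of each stem: -a when the stem ends in a nasal (*tiwusjun*, *avhem*, *oihum*); -ur when the stem ends in a non-nasal consonant (*fijur*, *dunit*, *doih*).
Since the final consonant of *midum* is /m/ (a nasal), it takes -a, giving *miduma*.
*uer* — final consonant /r/ (non-nasal) → -ur → *uerur*.

miduma, uerur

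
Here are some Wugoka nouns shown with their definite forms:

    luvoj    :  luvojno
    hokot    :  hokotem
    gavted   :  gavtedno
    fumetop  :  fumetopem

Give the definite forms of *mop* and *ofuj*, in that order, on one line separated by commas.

The suffix is conditioned by the final consonant: -em when the stem ends in a voiceless consonant (*hokot*, *fumetop*); -no when the stem ends in a voiced consonant (*luvoj*, *gavted*).
The final consonant of *mop* is /p/, which is voiceless, so the suffix is -em, giving *mopem*.
The final consonant of *ofuj* is /j/, which is voiced, so the suffix is -no, giving *ofujno*.

mopem, ofujno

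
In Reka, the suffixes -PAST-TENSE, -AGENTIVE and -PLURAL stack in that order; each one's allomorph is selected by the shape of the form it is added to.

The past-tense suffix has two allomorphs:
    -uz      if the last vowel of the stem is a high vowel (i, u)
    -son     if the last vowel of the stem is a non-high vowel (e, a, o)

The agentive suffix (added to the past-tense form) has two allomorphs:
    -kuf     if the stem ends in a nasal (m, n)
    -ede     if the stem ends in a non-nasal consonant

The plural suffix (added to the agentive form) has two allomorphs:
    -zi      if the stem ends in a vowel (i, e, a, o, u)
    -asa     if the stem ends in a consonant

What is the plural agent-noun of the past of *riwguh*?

riwguhuzedezi

Since the last vowel of *riwguh* is /u/ (a high vowel), it takes -uz, giving *riwguhuz*.
Since the final consonant of the past-tense form *riwguhuz* is /z/ (non-nasal), it takes -ede, giving *riwguhuzede*.
The agentive form *riwguhuzede* — final sound /e/ (a vowel) → -zi → *riwguhuzedezi*.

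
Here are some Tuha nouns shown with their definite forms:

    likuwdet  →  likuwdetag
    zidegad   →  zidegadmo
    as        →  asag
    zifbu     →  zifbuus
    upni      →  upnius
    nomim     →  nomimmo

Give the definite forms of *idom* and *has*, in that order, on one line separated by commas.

idommo, hasag

The alternation tracks the final sound of the stem — -ag when the stem ends in a voiceless consonant (*likuwdet*, *as*); -mo when the stem ends in a voiced consonant (*zidegad*, *nomim*); -us when the stem ends in a vowel (*zifbu*, *upni*).
*idom* — final sound /m/ (a voiced consonant) → -mo → *idommo*.
The final sound of *has* is /s/, which is a voiceless consonant, so the suffix is -ag, giving *hasag*.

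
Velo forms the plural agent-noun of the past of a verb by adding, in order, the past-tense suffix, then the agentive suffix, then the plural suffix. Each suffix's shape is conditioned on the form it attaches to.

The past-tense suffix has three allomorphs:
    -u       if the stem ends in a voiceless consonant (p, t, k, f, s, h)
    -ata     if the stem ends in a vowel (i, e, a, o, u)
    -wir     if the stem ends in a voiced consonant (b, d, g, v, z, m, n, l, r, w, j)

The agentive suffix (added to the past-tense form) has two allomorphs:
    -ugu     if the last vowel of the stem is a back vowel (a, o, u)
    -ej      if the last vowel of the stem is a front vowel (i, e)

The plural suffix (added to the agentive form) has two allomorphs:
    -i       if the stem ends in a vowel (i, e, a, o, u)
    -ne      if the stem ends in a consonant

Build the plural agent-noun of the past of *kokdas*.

Since the final sound of *kokdas* is /s/ (a voiceless consonant), it takes -u, giving *kokdasu*.
The last vowel of the past-tense form *kokdasu* is /u/, which is a back vowel, so the agentive suffix is -ugu, giving *kokdasuugu*.
Since the final sound of the agentive form *kokdasuugu* is /u/ (a vowel), it takes -i, giving *kokdasuugui*.

kokdasuugui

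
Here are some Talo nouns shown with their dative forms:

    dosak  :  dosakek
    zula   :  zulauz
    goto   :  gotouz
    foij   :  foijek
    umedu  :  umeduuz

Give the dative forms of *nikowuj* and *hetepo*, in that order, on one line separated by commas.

The pattern is consonant vs. vowel: -ek when the stem ends in a consonant (*dosak*, *foij*); -uz when the stem ends in a vowel (*zula*, *goto*, *umedu*).
Since the final sound of *nikowuj* is /j/ (a consonant), it takes -ek, giving *nikowujek*.
*hetepo*: final sound = /o/, a vowel → -uz → *hetepouz*.

nikowujek, hetepouz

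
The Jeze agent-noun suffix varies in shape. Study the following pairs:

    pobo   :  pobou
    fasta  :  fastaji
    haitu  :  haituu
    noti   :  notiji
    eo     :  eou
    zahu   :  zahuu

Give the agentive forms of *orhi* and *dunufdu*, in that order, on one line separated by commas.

orhiji, dunufduu

The alternation tracks the last vowel of the stem — -u when the last vowel of the stem is a rounded vowel (*pobo*, *haitu*, *eo*, *zahu*); -ji when the last vowel of the stem is an unrounded vowel (*fasta*, *noti*).
The last vowel of *orhi* is /i/, which is an unrounded vowel, so the suffix is -ji, giving *orhiji*.
Since the last vowel of *dunufdu* is /u/ (a rounded vowel), it takes -u, giving *dunufduu*.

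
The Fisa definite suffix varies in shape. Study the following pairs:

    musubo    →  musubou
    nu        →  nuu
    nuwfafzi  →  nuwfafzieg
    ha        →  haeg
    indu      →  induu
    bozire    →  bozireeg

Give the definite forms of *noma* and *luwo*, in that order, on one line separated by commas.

Looking at the last vowel of each stem: -u when the last vowel of the stem is a rounded vowel (*musubo*, *nu*, *indu*); -eg when the last vowel of the stem is an unrounded vowel (*nuwfafzi*, *ha*, *bozire*).
*noma*: last vowel = /a/, an unrounded vowel → -eg → *nomaeg*.
*luwo*: last vowel = /o/, a rounded vowel → -u → *luwou*.

nomaeg, luwou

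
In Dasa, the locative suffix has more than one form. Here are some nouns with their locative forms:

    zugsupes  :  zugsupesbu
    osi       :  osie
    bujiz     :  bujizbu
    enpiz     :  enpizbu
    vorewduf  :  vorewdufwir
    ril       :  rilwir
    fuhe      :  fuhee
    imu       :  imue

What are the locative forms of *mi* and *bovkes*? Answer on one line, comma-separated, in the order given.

mie, bovkesbu

The pattern is sibilance of the final sound: -bu when the stem ends in a sibilant (*zugsupes*, *bujiz*, *enpiz*); -wir when the stem ends in a non-sibilant consonant (*vorewduf*, *ril*); -e when the stem ends in a vowel (*osi*, *fuhe*, *imu*).
The final sound of *mi* is /i/, which is a vowel, so the suffix is -e, giving *mie*.
*bovkes*: final sound = /s/, a sibilant → -bu → *bovkesbu*.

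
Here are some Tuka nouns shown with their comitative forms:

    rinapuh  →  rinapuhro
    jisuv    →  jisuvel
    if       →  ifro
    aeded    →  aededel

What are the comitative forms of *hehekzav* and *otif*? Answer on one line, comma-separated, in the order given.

hehekzavel, otifro

Looking at the final consonant of each stem: -ro when the stem ends in a voiceless consonant (*rinapuh*, *if*); -el when the stem ends in a voiced consonant (*jisuv*, *aeded*).
Since the final consonant of *hehekzav* is /v/ (voiced), it takes -el, giving *hehekzavel*.
Since the final consonant of *otif* is /f/ (voiceless), it takes -ro, giving *otifro*.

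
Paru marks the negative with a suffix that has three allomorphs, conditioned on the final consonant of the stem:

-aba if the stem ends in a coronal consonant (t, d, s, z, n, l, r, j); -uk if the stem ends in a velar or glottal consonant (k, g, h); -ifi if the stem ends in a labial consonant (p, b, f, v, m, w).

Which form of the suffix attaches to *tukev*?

The final consonant of *tukev* is /v/, which is labial, so the suffix is -ifi.

-ifi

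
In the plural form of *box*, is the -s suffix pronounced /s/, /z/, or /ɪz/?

/ɪz/

The stem *box* ends in a sibilant (/s, z, ʃ, ʒ, tʃ, dʒ/).
The plural suffix surfaces as /ɪz/ after sibilants, /s/ after other voiceless consonants, and /z/ after other voiced sounds.
So the plural -s on *box* is pronounced /ɪz/.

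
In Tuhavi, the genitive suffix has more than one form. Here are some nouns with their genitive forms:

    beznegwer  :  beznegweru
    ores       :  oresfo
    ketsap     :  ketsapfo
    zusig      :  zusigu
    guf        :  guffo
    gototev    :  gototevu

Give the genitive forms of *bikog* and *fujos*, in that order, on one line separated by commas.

bikogu, fujosfo

Looking at the final consonant of each stem: -fo when the stem ends in a voiceless consonant (*ores*, *ketsap*, *guf*); -u when the stem ends in a voiced consonant (*beznegwer*, *zusig*, *gototev*).
*bikog* — final consonant /g/ (voiced) → -u → *bikogu*.
Since the final consonant of *fujos* is /s/ (voiceless), it takes -fo, giving *fujosfo*.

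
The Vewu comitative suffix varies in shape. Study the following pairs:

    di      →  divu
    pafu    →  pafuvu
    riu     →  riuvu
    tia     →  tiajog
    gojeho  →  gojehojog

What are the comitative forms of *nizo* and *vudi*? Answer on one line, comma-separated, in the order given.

Looking at the last vowel of each stem: -vu when the last vowel of the stem is a high vowel (*di*, *pafu*, *riu*); -jog when the last vowel of the stem is a non-high vowel (*tia*, *gojeho*).
Since the last vowel of *nizo* is /o/ (a non-high vowel), it takes -jog, giving *nizojog*.
The last vowel of *vudi* is /i/, which is a high vowel, so the suffix is -vu, giving *vudivu*.

nizojog, vudivu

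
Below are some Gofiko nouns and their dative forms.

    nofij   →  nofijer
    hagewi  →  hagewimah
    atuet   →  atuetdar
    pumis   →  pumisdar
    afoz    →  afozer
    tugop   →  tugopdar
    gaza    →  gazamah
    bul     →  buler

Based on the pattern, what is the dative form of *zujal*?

The pattern is voicing of the final sound: -dar when the stem ends in a voiceless consonant (*atuet*, *pumis*, *tugop*); -er when the stem ends in a voiced consonant (*nofij*, *afoz*, *bul*); -mah when the stem ends in a vowel (*hagewi*, *gaza*).
*zujal* — final sound /l/ (a voiced consonant) → -er → *zujaler*.

zujaler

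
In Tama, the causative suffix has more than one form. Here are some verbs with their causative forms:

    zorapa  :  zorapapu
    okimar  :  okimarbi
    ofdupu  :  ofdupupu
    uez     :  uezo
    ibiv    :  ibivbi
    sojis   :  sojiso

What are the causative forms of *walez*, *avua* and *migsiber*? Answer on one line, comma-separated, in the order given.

walezo, avuapu, migsiberbi

The alternation tracks the final sound of the stem — -o when the stem ends in a sibilant (*uez*, *sojis*); -bi when the stem ends in a non-sibilant consonant (*okimar*, *ibiv*); -pu when the stem ends in a vowel (*zorapa*, *ofdupu*).
*walez*: final sound = /z/, a sibilant → -o → *walezo*.
Since the final sound of *avua* is /a/ (a vowel), it takes -pu, giving *avuapu*.
Since the final sound of *migsiber* is /r/ (a non-sibilant consonant), it takes -bi, giving *migsiberbi*.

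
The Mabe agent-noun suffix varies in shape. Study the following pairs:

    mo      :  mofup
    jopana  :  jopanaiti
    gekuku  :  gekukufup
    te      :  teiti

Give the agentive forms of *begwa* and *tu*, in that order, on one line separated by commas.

The alternation tracks the last vowel of the stem — -fup when the last vowel of the stem is a rounded vowel (*mo*, *gekuku*); -iti when the last vowel of the stem is an unrounded vowel (*jopana*, *te*).
*begwa* — last vowel /a/ (an unrounded vowel) → -iti → *begwaiti*.
Since the last vowel of *tu* is /u/ (a rounded vowel), it takes -fup, giving *tufup*.

begwaiti, tufup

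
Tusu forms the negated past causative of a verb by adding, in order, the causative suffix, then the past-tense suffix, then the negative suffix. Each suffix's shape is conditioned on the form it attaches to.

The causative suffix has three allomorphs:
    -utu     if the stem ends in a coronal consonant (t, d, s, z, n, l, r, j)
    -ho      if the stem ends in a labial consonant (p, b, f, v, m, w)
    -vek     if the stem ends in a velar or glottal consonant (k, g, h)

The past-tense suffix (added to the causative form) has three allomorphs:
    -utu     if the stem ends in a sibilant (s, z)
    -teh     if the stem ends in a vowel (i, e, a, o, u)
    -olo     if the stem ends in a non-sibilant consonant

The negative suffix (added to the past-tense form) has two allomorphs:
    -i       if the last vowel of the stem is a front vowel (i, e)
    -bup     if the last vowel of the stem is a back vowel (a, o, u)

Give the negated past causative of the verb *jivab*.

jivabhotehi

*jivab* — final consonant /b/ (labial) → -ho → *jivabho*.
The causative form *jivabho* — final sound /o/ (a vowel) → -teh → *jivabhoteh*.
The past-tense form *jivabhoteh* — last vowel /e/ (a front vowel) → -i → *jivabhotehi*.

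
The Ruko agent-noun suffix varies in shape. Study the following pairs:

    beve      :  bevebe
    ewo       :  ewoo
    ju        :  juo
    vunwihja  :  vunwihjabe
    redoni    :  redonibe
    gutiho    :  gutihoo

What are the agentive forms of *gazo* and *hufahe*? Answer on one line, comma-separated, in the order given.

The alternation tracks the last vowel of the stem — -o when the last vowel of the stem is a rounded vowel (*ewo*, *ju*, *gutiho*); -be when the last vowel of the stem is an unrounded vowel (*beve*, *vunwihja*, *redoni*).
Since the last vowel of *gazo* is /o/ (a rounded vowel), it takes -o, giving *gazoo*.
The last vowel of *hufahe* is /e/, which is an unrounded vowel, so the suffix is -be, giving *hufahebe*.

gazoo, hufahebe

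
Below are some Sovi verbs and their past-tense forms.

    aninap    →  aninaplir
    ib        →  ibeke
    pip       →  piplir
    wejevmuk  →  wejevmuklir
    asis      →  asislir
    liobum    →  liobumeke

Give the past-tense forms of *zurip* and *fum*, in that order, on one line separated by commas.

The alternation tracks the final consonant of the stem — -lir when the stem ends in a voiceless consonant (*aninap*, *pip*, *wejevmuk*, *asis*); -eke when the stem ends in a voiced consonant (*ib*, *liobum*).
The final consonant of *zurip* is /p/, which is voiceless, so the suffix is -lir, giving *zuriplir*.
Since the final consonant of *fum* is /m/ (voiced), it takes -eke, giving *fumeke*.

zuriplir, fumeke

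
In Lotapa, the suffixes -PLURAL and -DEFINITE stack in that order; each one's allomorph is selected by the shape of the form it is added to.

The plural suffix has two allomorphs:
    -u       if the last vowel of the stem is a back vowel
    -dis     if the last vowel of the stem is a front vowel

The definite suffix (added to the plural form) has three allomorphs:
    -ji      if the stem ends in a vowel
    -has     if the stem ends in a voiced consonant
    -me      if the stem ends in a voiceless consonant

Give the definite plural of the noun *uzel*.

uzeldisme

*uzel* — last vowel /e/ (a front vowel) → -dis → *uzeldis*.
Since the final sound of the plural form *uzeldis* is /s/ (a voiceless consonant), it takes -me, giving *uzeldisme*.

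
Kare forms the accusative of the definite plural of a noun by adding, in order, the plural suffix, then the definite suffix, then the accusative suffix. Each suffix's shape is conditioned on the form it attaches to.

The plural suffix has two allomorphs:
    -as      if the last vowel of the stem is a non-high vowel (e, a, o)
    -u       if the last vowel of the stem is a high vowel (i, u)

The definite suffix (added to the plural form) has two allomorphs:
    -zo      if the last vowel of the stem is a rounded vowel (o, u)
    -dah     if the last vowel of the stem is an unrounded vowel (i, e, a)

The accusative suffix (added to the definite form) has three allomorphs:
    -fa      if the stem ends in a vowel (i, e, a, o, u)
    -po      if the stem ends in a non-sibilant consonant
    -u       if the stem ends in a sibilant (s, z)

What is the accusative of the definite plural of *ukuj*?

*ukuj* — last vowel /u/ (a high vowel) → -u → *ukuju*.
Since the last vowel of the plural form *ukuju* is /u/ (a rounded vowel), it takes -zo, giving *ukujuzo*.
The definite form *ukujuzo*: final sound = /o/, a vowel → -fa → *ukujuzofa*.

ukujuzofa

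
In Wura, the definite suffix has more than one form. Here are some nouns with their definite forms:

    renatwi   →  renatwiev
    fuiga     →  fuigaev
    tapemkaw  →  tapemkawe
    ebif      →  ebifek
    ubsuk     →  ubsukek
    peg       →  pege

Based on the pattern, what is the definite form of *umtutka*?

Looking at the final sound of each stem: -ek when the stem ends in a voiceless consonant (*ebif*, *ubsuk*); -e when the stem ends in a voiced consonant (*tapemkaw*, *peg*); -ev when the stem ends in a vowel (*renatwi*, *fuiga*).
The final sound of *umtutka* is /a/, which is a vowel, so the suffix is -ev, giving *umtutkaev*.

umtutkaev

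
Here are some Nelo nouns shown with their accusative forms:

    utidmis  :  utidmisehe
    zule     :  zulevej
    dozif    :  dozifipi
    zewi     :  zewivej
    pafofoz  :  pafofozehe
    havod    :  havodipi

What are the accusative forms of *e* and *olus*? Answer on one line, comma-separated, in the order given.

The alternation tracks the final sound of the stem — -ehe when the stem ends in a sibilant (*utidmis*, *pafofoz*); -ipi when the stem ends in a non-sibilant consonant (*dozif*, *havod*); -vej when the stem ends in a vowel (*zule*, *zewi*).
*e*: final sound = /e/, a vowel → -vej → *evej*.
*olus* — final sound /s/ (a sibilant) → -ehe → *olusehe*.

evej, olusehe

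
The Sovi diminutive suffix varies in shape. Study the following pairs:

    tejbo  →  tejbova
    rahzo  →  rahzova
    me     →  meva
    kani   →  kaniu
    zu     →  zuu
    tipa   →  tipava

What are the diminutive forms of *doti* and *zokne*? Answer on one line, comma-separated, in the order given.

Looking at the last vowel of each stem: -u when the last vowel of the stem is a high vowel (*kani*, *zu*); -va when the last vowel of the stem is a non-high vowel (*tejbo*, *rahzo*, *me*, *tipa*).
Since the last vowel of *doti* is /i/ (a high vowel), it takes -u, giving *dotiu*.
*zokne*: last vowel = /e/, a non-high vowel → -va → *zokneva*.

dotiu, zokneva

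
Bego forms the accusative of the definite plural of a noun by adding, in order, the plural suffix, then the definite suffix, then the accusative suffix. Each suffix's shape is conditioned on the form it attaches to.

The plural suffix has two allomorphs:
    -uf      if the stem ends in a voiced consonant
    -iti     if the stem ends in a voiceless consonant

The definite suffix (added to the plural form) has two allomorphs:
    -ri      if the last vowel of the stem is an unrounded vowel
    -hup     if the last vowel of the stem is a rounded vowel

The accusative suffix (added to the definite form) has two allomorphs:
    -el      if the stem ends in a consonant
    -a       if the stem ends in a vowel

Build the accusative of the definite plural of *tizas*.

tizasitiria

Since the final consonant of *tizas* is /s/ (voiceless), it takes -iti, giving *tizasiti*.
Since the last vowel of the plural form *tizasiti* is /i/ (an unrounded vowel), it takes -ri, giving *tizasitiri*.
The definite form *tizasitiri* — final sound /i/ (a vowel) → -a → *tizasitiria*.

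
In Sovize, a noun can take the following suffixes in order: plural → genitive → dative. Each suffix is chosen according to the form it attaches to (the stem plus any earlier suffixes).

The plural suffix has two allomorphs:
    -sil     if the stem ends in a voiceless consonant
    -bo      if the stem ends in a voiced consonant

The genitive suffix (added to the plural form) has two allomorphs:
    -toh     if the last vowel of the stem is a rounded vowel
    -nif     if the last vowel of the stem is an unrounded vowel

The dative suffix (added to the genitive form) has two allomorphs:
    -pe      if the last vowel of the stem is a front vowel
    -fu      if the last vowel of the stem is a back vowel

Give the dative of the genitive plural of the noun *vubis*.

vubissilnifpe

Since the final consonant of *vubis* is /s/ (voiceless), it takes -sil, giving *vubissil*.
The plural form *vubissil* — last vowel /i/ (an unrounded vowel) → -nif → *vubissilnif*.
The genitive form *vubissilnif* — last vowel /i/ (a front vowel) → -pe → *vubissilnifpe*.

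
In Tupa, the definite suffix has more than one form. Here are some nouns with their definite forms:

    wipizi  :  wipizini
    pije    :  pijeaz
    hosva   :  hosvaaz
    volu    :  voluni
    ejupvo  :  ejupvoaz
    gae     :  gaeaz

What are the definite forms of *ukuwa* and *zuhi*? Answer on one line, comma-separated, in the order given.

The suffix is conditioned by the last vowel: -ni when the last vowel of the stem is a high vowel (*wipizi*, *volu*); -az when the last vowel of the stem is a non-high vowel (*pije*, *hosva*, *ejupvo*, *gae*).
The last vowel of *ukuwa* is /a/, which is a non-high vowel, so the suffix is -az, giving *ukuwaaz*.
Since the last vowel of *zuhi* is /i/ (a high vowel), it takes -ni, giving *zuhini*.

ukuwaaz, zuhini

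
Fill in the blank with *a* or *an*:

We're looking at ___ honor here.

The indefinite article is chosen by the initial *sound* of the following word, not its spelling.
*honor* begins with the sound /ɒ/ (silent h) — a vowel sound.
So the article is *an*: We're looking at an honor here.

an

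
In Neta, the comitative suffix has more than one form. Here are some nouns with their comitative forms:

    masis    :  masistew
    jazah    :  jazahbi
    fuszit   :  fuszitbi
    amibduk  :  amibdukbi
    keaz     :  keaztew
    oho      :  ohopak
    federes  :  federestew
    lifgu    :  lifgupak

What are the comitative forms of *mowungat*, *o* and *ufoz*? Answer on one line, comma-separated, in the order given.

mowungatbi, opak, ufoztew

The suffix is conditioned by the final sound: -tew when the stem ends in a sibilant (*masis*, *keaz*, *federes*); -bi when the stem ends in a non-sibilant consonant (*jazah*, *fuszit*, *amibduk*); -pak when the stem ends in a vowel (*oho*, *lifgu*).
*mowungat* — final sound /t/ (a non-sibilant consonant) → -bi → *mowungatbi*.
Since the final sound of *o* is /o/ (a vowel), it takes -pak, giving *opak*.
*ufoz* — final sound /z/ (a sibilant) → -tew → *ufoztew*.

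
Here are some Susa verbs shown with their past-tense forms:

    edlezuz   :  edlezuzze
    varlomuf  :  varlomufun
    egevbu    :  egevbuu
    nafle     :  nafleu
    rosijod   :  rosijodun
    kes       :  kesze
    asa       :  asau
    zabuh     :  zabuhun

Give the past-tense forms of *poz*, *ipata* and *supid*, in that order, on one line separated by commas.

pozze, ipatau, supidun

Looking at the final sound of each stem: -ze when the stem ends in a sibilant (*edlezuz*, *kes*); -un when the stem ends in a non-sibilant consonant (*varlomuf*, *rosijod*, *zabuh*); -u when the stem ends in a vowel (*egevbu*, *nafle*, *asa*).
*poz*: final sound = /z/, a sibilant → -ze → *pozze*.
Since the final sound of *ipata* is /a/ (a vowel), it takes -u, giving *ipatau*.
The final sound of *supid* is /d/, which is a non-sibilant consonant, so the suffix is -un, giving *supidun*.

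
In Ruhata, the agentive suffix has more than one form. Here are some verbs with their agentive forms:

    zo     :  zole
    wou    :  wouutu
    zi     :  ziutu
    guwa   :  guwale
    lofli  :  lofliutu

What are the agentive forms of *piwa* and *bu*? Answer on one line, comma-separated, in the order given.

piwale, buutu

The suffix is conditioned by the last vowel: -utu when the last vowel of the stem is a high vowel (*wou*, *zi*, *lofli*); -le when the last vowel of the stem is a non-high vowel (*zo*, *guwa*).
The last vowel of *piwa* is /a/, which is a non-high vowel, so the suffix is -le, giving *piwale*.
*bu*: last vowel = /u/, a high vowel → -utu → *buutu*.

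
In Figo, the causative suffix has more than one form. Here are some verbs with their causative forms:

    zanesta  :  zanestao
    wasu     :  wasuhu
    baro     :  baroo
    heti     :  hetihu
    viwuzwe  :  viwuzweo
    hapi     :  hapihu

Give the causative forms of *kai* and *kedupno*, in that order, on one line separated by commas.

The alternation tracks the last vowel of the stem — -hu when the last vowel of the stem is a high vowel (*wasu*, *heti*, *hapi*); -o when the last vowel of the stem is a non-high vowel (*zanesta*, *baro*, *viwuzwe*).
The last vowel of *kai* is /i/, which is a high vowel, so the suffix is -hu, giving *kaihu*.
Since the last vowel of *kedupno* is /o/ (a non-high vowel), it takes -o, giving *kedupnoo*.

kaihu, kedupnoo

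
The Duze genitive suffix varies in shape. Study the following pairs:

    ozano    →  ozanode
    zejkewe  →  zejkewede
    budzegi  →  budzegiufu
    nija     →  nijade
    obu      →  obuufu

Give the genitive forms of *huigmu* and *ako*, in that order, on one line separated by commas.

huigmuufu, akode

Looking at the last vowel of each stem: -ufu when the last vowel of the stem is a high vowel (*budzegi*, *obu*); -de when the last vowel of the stem is a non-high vowel (*ozano*, *zejkewe*, *nija*).
The last vowel of *huigmu* is /u/, which is a high vowel, so the suffix is -ufu, giving *huigmuufu*.
The last vowel of *ako* is /o/, which is a non-high vowel, so the suffix is -de, giving *akode*.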